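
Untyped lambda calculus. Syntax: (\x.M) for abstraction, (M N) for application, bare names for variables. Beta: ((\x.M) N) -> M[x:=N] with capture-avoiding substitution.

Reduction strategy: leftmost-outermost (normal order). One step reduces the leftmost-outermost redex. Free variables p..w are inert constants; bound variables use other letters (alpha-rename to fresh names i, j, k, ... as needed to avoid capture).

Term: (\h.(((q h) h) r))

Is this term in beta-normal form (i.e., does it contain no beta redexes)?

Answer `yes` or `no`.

Term: (\h.(((q h) h) r))
No beta redexes found.

Answer: yes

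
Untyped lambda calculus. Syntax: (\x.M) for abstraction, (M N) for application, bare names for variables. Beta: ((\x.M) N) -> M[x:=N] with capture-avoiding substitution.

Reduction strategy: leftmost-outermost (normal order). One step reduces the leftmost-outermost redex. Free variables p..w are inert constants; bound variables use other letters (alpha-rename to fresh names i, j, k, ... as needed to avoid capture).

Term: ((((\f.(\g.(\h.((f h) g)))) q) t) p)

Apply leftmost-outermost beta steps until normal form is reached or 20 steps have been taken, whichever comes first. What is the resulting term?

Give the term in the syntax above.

Answer: ((q p) t)

Derivation:
Step 0: ((((\f.(\g.(\h.((f h) g)))) q) t) p)
Step 1: (((\g.(\h.((q h) g))) t) p)
Step 2: ((\h.((q h) t)) p)
Step 3: ((q p) t)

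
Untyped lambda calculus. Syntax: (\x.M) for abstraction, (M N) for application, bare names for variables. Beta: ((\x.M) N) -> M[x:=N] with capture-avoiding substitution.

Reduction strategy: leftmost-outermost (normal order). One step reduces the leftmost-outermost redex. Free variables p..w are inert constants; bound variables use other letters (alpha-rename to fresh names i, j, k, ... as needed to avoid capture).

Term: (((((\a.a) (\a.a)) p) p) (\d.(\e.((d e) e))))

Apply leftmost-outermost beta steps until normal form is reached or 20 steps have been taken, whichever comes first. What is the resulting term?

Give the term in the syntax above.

Answer: ((p p) (\d.(\e.((d e) e))))

Derivation:
Step 0: (((((\a.a) (\a.a)) p) p) (\d.(\e.((d e) e))))
Step 1: ((((\a.a) p) p) (\d.(\e.((d e) e))))
Step 2: ((p p) (\d.(\e.((d e) e))))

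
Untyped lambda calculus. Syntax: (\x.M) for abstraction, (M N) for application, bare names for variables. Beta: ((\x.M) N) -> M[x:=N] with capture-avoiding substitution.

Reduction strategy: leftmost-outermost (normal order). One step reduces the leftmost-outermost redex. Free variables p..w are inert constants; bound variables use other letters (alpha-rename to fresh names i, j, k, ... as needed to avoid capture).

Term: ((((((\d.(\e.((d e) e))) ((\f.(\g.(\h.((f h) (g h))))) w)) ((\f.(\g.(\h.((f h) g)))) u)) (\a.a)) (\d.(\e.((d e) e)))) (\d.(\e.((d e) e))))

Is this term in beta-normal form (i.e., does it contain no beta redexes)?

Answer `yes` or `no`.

Answer: no

Derivation:
Term: ((((((\d.(\e.((d e) e))) ((\f.(\g.(\h.((f h) (g h))))) w)) ((\f.(\g.(\h.((f h) g)))) u)) (\a.a)) (\d.(\e.((d e) e)))) (\d.(\e.((d e) e))))
Found 3 beta redex(es).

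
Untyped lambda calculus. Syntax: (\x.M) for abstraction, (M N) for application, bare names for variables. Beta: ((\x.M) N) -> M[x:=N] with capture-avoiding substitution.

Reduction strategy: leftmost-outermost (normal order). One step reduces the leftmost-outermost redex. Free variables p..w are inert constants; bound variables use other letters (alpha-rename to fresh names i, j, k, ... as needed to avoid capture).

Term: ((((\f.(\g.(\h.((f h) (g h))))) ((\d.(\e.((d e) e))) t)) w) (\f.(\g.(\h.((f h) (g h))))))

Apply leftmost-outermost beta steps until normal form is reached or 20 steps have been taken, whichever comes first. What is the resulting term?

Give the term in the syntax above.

Answer: (((t (\f.(\g.(\h.((f h) (g h)))))) (\f.(\g.(\h.((f h) (g h)))))) (w (\f.(\g.(\h.((f h) (g h)))))))

Derivation:
Step 0: ((((\f.(\g.(\h.((f h) (g h))))) ((\d.(\e.((d e) e))) t)) w) (\f.(\g.(\h.((f h) (g h))))))
Step 1: (((\g.(\h.((((\d.(\e.((d e) e))) t) h) (g h)))) w) (\f.(\g.(\h.((f h) (g h))))))
Step 2: ((\h.((((\d.(\e.((d e) e))) t) h) (w h))) (\f.(\g.(\h.((f h) (g h))))))
Step 3: ((((\d.(\e.((d e) e))) t) (\f.(\g.(\h.((f h) (g h)))))) (w (\f.(\g.(\h.((f h) (g h)))))))
Step 4: (((\e.((t e) e)) (\f.(\g.(\h.((f h) (g h)))))) (w (\f.(\g.(\h.((f h) (g h)))))))
Step 5: (((t (\f.(\g.(\h.((f h) (g h)))))) (\f.(\g.(\h.((f h) (g h)))))) (w (\f.(\g.(\h.((f h) (g h)))))))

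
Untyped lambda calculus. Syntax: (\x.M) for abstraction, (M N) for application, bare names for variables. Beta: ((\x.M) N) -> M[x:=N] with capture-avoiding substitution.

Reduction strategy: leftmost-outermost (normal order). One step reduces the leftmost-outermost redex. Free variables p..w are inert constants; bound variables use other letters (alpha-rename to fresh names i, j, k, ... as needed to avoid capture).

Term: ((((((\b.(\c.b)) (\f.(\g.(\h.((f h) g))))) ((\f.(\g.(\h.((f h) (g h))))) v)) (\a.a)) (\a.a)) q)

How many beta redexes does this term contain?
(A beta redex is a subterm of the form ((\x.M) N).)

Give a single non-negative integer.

Answer: 2

Derivation:
Term: ((((((\b.(\c.b)) (\f.(\g.(\h.((f h) g))))) ((\f.(\g.(\h.((f h) (g h))))) v)) (\a.a)) (\a.a)) q)
  Redex: ((\b.(\c.b)) (\f.(\g.(\h.((f h) g)))))
  Redex: ((\f.(\g.(\h.((f h) (g h))))) v)
Total redexes: 2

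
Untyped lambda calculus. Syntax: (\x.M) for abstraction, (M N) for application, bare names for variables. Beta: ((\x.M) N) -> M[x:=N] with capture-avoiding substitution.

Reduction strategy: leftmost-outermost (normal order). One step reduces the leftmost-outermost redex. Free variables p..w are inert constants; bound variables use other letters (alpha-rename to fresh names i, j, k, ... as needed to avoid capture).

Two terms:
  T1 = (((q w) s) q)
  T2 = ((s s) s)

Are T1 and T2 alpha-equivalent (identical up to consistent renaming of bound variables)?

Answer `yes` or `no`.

Term 1: (((q w) s) q)
Term 2: ((s s) s)
Alpha-equivalence: compare structure up to binder renaming.
Result: False

Answer: no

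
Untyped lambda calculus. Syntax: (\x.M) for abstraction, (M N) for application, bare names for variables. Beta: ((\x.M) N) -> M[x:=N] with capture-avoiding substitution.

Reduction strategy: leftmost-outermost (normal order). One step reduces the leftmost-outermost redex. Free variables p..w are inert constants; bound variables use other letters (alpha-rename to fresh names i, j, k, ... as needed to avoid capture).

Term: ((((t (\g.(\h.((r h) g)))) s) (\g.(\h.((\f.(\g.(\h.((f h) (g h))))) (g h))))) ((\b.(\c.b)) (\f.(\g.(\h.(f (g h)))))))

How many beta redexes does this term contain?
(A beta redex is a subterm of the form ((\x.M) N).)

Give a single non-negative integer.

Term: ((((t (\g.(\h.((r h) g)))) s) (\g.(\h.((\f.(\g.(\h.((f h) (g h))))) (g h))))) ((\b.(\c.b)) (\f.(\g.(\h.(f (g h)))))))
  Redex: ((\f.(\g.(\h.((f h) (g h))))) (g h))
  Redex: ((\b.(\c.b)) (\f.(\g.(\h.(f (g h))))))
Total redexes: 2

Answer: 2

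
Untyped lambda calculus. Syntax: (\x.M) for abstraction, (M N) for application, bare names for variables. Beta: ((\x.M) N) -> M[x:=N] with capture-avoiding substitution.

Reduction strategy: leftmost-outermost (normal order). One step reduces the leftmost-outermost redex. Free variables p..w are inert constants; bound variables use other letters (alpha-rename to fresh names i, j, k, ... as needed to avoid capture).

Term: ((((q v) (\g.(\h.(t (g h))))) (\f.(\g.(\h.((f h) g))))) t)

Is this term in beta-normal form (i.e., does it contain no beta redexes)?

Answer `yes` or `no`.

Answer: yes

Derivation:
Term: ((((q v) (\g.(\h.(t (g h))))) (\f.(\g.(\h.((f h) g))))) t)
No beta redexes found.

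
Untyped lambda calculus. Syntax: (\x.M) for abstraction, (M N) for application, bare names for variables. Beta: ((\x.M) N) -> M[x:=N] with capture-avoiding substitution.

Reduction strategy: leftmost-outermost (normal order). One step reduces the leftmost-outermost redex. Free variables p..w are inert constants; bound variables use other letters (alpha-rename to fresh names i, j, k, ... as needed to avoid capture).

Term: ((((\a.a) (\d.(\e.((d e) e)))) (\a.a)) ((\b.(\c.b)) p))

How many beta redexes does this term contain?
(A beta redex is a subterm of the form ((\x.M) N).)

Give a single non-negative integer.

Term: ((((\a.a) (\d.(\e.((d e) e)))) (\a.a)) ((\b.(\c.b)) p))
  Redex: ((\a.a) (\d.(\e.((d e) e))))
  Redex: ((\b.(\c.b)) p)
Total redexes: 2

Answer: 2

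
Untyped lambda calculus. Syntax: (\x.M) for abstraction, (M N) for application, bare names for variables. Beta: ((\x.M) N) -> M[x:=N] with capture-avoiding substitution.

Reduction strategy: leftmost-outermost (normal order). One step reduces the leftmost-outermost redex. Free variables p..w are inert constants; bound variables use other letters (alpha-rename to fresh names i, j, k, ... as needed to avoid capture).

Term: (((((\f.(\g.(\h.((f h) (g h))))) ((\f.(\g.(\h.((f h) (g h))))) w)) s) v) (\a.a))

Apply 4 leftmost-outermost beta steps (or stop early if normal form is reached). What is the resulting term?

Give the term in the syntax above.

Step 0: (((((\f.(\g.(\h.((f h) (g h))))) ((\f.(\g.(\h.((f h) (g h))))) w)) s) v) (\a.a))
Step 1: ((((\g.(\h.((((\f.(\g.(\h.((f h) (g h))))) w) h) (g h)))) s) v) (\a.a))
Step 2: (((\h.((((\f.(\g.(\h.((f h) (g h))))) w) h) (s h))) v) (\a.a))
Step 3: (((((\f.(\g.(\h.((f h) (g h))))) w) v) (s v)) (\a.a))
Step 4: ((((\g.(\h.((w h) (g h)))) v) (s v)) (\a.a))

Answer: ((((\g.(\h.((w h) (g h)))) v) (s v)) (\a.a))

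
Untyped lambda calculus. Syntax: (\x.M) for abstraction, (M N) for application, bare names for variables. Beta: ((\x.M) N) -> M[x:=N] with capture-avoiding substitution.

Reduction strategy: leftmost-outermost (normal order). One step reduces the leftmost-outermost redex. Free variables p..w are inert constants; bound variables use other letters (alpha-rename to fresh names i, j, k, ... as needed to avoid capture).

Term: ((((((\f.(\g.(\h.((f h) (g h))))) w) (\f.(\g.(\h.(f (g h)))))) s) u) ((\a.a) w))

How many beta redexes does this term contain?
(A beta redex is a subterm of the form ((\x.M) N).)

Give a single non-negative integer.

Term: ((((((\f.(\g.(\h.((f h) (g h))))) w) (\f.(\g.(\h.(f (g h)))))) s) u) ((\a.a) w))
  Redex: ((\f.(\g.(\h.((f h) (g h))))) w)
  Redex: ((\a.a) w)
Total redexes: 2

Answer: 2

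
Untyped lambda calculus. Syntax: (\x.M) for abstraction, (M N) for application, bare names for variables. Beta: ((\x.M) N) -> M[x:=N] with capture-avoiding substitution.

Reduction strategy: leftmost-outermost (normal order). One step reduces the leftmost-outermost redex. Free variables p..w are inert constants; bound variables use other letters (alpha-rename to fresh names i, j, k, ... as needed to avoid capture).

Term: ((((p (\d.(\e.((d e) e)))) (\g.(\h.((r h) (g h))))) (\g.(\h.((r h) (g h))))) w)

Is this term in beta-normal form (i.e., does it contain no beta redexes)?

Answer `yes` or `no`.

Answer: yes

Derivation:
Term: ((((p (\d.(\e.((d e) e)))) (\g.(\h.((r h) (g h))))) (\g.(\h.((r h) (g h))))) w)
No beta redexes found.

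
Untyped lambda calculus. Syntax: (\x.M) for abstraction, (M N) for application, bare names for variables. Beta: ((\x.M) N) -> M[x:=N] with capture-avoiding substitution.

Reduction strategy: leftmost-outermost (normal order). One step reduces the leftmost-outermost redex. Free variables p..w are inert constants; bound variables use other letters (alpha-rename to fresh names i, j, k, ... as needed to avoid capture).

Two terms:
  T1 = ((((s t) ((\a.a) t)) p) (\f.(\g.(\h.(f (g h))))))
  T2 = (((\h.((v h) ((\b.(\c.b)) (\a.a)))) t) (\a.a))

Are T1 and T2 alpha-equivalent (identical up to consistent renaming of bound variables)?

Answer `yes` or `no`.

Term 1: ((((s t) ((\a.a) t)) p) (\f.(\g.(\h.(f (g h))))))
Term 2: (((\h.((v h) ((\b.(\c.b)) (\a.a)))) t) (\a.a))
Alpha-equivalence: compare structure up to binder renaming.
Result: False

Answer: no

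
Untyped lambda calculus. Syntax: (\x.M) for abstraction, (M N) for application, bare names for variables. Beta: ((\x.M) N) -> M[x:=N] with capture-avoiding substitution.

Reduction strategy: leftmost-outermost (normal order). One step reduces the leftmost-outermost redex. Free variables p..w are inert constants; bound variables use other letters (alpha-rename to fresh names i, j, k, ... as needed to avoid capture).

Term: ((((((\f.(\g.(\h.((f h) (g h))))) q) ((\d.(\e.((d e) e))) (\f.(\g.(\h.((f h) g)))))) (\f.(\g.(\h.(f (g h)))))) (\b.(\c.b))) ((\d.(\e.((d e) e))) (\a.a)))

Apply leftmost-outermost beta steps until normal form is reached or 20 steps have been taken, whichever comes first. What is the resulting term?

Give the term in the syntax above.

Step 0: ((((((\f.(\g.(\h.((f h) (g h))))) q) ((\d.(\e.((d e) e))) (\f.(\g.(\h.((f h) g)))))) (\f.(\g.(\h.(f (g h)))))) (\b.(\c.b))) ((\d.(\e.((d e) e))) (\a.a)))
Step 1: (((((\g.(\h.((q h) (g h)))) ((\d.(\e.((d e) e))) (\f.(\g.(\h.((f h) g)))))) (\f.(\g.(\h.(f (g h)))))) (\b.(\c.b))) ((\d.(\e.((d e) e))) (\a.a)))
Step 2: ((((\h.((q h) (((\d.(\e.((d e) e))) (\f.(\g.(\h.((f h) g))))) h))) (\f.(\g.(\h.(f (g h)))))) (\b.(\c.b))) ((\d.(\e.((d e) e))) (\a.a)))
Step 3: ((((q (\f.(\g.(\h.(f (g h)))))) (((\d.(\e.((d e) e))) (\f.(\g.(\h.((f h) g))))) (\f.(\g.(\h.(f (g h))))))) (\b.(\c.b))) ((\d.(\e.((d e) e))) (\a.a)))
Step 4: ((((q (\f.(\g.(\h.(f (g h)))))) ((\e.(((\f.(\g.(\h.((f h) g)))) e) e)) (\f.(\g.(\h.(f (g h))))))) (\b.(\c.b))) ((\d.(\e.((d e) e))) (\a.a)))
Step 5: ((((q (\f.(\g.(\h.(f (g h)))))) (((\f.(\g.(\h.((f h) g)))) (\f.(\g.(\h.(f (g h)))))) (\f.(\g.(\h.(f (g h))))))) (\b.(\c.b))) ((\d.(\e.((d e) e))) (\a.a)))
Step 6: ((((q (\f.(\g.(\h.(f (g h)))))) ((\g.(\h.(((\f.(\g.(\h.(f (g h))))) h) g))) (\f.(\g.(\h.(f (g h))))))) (\b.(\c.b))) ((\d.(\e.((d e) e))) (\a.a)))
Step 7: ((((q (\f.(\g.(\h.(f (g h)))))) (\h.(((\f.(\g.(\h.(f (g h))))) h) (\f.(\g.(\h.(f (g h)))))))) (\b.(\c.b))) ((\d.(\e.((d e) e))) (\a.a)))
Step 8: ((((q (\f.(\g.(\h.(f (g h)))))) (\h.((\g.(\i.(h (g i)))) (\f.(\g.(\h.(f (g h)))))))) (\b.(\c.b))) ((\d.(\e.((d e) e))) (\a.a)))
Step 9: ((((q (\f.(\g.(\h.(f (g h)))))) (\h.(\i.(h ((\f.(\g.(\h.(f (g h))))) i))))) (\b.(\c.b))) ((\d.(\e.((d e) e))) (\a.a)))
Step 10: ((((q (\f.(\g.(\h.(f (g h)))))) (\h.(\i.(h (\g.(\h.(i (g h)))))))) (\b.(\c.b))) ((\d.(\e.((d e) e))) (\a.a)))
Step 11: ((((q (\f.(\g.(\h.(f (g h)))))) (\h.(\i.(h (\g.(\h.(i (g h)))))))) (\b.(\c.b))) (\e.(((\a.a) e) e)))
Step 12: ((((q (\f.(\g.(\h.(f (g h)))))) (\h.(\i.(h (\g.(\h.(i (g h)))))))) (\b.(\c.b))) (\e.(e e)))

Answer: ((((q (\f.(\g.(\h.(f (g h)))))) (\h.(\i.(h (\g.(\h.(i (g h)))))))) (\b.(\c.b))) (\e.(e e)))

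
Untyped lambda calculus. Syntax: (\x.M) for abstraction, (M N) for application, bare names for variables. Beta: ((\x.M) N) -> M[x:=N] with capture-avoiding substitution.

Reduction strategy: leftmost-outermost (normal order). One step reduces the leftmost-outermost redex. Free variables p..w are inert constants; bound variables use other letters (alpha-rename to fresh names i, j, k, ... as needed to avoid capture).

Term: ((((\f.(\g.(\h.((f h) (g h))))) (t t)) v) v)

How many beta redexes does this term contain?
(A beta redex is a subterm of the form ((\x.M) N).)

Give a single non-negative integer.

Term: ((((\f.(\g.(\h.((f h) (g h))))) (t t)) v) v)
  Redex: ((\f.(\g.(\h.((f h) (g h))))) (t t))
Total redexes: 1

Answer: 1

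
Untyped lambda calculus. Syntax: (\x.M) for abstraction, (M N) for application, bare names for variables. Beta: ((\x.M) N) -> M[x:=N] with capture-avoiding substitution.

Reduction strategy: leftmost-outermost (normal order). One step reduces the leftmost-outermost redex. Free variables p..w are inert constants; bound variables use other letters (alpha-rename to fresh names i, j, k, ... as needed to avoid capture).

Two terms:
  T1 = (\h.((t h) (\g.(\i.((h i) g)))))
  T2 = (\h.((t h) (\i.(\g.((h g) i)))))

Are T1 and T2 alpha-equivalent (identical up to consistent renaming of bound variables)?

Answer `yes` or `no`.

Term 1: (\h.((t h) (\g.(\i.((h i) g)))))
Term 2: (\h.((t h) (\i.(\g.((h g) i)))))
Alpha-equivalence: compare structure up to binder renaming.
Result: True

Answer: yes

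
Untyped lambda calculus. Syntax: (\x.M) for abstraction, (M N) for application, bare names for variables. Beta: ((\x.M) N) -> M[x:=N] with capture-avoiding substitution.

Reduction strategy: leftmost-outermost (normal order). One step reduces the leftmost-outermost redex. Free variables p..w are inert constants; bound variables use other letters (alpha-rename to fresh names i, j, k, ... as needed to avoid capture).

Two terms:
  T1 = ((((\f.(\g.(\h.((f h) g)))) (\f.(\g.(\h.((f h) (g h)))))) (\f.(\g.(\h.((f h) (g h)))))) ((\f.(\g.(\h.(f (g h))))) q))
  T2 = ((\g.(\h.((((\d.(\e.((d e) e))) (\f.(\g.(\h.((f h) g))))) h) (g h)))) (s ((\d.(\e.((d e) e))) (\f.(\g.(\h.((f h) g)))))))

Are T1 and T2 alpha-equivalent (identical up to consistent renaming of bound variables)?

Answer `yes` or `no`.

Answer: no

Derivation:
Term 1: ((((\f.(\g.(\h.((f h) g)))) (\f.(\g.(\h.((f h) (g h)))))) (\f.(\g.(\h.((f h) (g h)))))) ((\f.(\g.(\h.(f (g h))))) q))
Term 2: ((\g.(\h.((((\d.(\e.((d e) e))) (\f.(\g.(\h.((f h) g))))) h) (g h)))) (s ((\d.(\e.((d e) e))) (\f.(\g.(\h.((f h) g)))))))
Alpha-equivalence: compare structure up to binder renaming.
Result: False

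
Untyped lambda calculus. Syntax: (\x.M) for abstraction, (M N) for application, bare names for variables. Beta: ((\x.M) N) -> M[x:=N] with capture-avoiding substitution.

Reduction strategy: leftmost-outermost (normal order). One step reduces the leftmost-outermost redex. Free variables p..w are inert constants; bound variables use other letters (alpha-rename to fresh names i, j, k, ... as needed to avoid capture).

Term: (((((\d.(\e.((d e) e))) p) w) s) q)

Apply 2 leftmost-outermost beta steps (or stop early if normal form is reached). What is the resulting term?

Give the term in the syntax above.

Answer: ((((p w) w) s) q)

Derivation:
Step 0: (((((\d.(\e.((d e) e))) p) w) s) q)
Step 1: ((((\e.((p e) e)) w) s) q)
Step 2: ((((p w) w) s) q)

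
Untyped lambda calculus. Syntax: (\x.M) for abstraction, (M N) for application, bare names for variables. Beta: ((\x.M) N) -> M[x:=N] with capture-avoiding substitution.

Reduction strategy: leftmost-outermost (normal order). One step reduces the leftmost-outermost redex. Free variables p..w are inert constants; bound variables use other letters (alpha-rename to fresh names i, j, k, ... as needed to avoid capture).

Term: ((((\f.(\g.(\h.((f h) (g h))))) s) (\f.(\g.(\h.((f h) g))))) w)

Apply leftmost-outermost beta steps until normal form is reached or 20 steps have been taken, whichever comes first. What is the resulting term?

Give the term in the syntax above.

Step 0: ((((\f.(\g.(\h.((f h) (g h))))) s) (\f.(\g.(\h.((f h) g))))) w)
Step 1: (((\g.(\h.((s h) (g h)))) (\f.(\g.(\h.((f h) g))))) w)
Step 2: ((\h.((s h) ((\f.(\g.(\h.((f h) g)))) h))) w)
Step 3: ((s w) ((\f.(\g.(\h.((f h) g)))) w))
Step 4: ((s w) (\g.(\h.((w h) g))))

Answer: ((s w) (\g.(\h.((w h) g))))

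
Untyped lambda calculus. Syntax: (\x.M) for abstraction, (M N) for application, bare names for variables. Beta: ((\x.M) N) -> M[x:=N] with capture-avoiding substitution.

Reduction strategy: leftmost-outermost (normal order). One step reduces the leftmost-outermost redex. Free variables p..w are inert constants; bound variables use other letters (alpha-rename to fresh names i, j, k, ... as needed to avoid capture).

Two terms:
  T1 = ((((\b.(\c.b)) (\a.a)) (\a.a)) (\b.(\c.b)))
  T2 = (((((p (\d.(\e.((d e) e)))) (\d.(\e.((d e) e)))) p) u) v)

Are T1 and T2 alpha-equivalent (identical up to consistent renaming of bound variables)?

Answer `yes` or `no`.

Answer: no

Derivation:
Term 1: ((((\b.(\c.b)) (\a.a)) (\a.a)) (\b.(\c.b)))
Term 2: (((((p (\d.(\e.((d e) e)))) (\d.(\e.((d e) e)))) p) u) v)
Alpha-equivalence: compare structure up to binder renaming.
Result: False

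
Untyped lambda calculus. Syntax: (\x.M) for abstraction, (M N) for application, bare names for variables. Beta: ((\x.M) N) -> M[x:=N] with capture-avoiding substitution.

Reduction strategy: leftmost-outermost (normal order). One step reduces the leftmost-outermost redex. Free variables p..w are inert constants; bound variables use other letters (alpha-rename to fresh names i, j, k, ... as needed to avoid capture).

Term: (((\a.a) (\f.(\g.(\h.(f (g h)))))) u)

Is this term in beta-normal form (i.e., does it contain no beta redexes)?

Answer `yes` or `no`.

Answer: no

Derivation:
Term: (((\a.a) (\f.(\g.(\h.(f (g h)))))) u)
Found 1 beta redex(es).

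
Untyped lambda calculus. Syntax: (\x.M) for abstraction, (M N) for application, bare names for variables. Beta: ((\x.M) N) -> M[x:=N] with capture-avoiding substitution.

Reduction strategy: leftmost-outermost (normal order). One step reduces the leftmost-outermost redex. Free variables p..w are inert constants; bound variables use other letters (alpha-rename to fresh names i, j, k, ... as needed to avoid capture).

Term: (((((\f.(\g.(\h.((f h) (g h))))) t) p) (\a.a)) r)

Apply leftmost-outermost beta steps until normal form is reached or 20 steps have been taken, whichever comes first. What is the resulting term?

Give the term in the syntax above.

Step 0: (((((\f.(\g.(\h.((f h) (g h))))) t) p) (\a.a)) r)
Step 1: ((((\g.(\h.((t h) (g h)))) p) (\a.a)) r)
Step 2: (((\h.((t h) (p h))) (\a.a)) r)
Step 3: (((t (\a.a)) (p (\a.a))) r)

Answer: (((t (\a.a)) (p (\a.a))) r)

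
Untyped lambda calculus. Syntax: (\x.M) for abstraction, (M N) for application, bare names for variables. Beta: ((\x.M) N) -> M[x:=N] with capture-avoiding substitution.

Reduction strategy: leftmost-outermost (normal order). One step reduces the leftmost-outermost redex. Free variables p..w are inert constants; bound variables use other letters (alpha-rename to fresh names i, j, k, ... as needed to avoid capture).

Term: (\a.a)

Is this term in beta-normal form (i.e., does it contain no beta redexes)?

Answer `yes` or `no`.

Term: (\a.a)
No beta redexes found.

Answer: yes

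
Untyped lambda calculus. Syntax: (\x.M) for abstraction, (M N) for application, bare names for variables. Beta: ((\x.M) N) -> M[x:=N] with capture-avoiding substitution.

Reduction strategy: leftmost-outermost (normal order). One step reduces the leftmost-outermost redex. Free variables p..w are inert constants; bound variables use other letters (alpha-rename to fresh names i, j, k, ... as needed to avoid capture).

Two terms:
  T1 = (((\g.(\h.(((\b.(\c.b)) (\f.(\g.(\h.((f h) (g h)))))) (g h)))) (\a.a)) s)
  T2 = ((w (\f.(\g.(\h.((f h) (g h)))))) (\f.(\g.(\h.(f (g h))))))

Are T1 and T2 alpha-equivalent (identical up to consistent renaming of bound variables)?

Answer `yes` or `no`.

Answer: no

Derivation:
Term 1: (((\g.(\h.(((\b.(\c.b)) (\f.(\g.(\h.((f h) (g h)))))) (g h)))) (\a.a)) s)
Term 2: ((w (\f.(\g.(\h.((f h) (g h)))))) (\f.(\g.(\h.(f (g h))))))
Alpha-equivalence: compare structure up to binder renaming.
Result: False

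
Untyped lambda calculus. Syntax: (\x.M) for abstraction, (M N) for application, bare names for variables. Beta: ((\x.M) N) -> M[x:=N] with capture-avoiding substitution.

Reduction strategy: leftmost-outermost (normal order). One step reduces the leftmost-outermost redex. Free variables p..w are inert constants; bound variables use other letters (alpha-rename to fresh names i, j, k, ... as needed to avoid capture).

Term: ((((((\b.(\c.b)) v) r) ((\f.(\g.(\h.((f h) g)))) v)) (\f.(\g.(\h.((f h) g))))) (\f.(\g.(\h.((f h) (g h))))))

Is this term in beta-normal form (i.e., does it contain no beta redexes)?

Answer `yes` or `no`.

Answer: no

Derivation:
Term: ((((((\b.(\c.b)) v) r) ((\f.(\g.(\h.((f h) g)))) v)) (\f.(\g.(\h.((f h) g))))) (\f.(\g.(\h.((f h) (g h))))))
Found 2 beta redex(es).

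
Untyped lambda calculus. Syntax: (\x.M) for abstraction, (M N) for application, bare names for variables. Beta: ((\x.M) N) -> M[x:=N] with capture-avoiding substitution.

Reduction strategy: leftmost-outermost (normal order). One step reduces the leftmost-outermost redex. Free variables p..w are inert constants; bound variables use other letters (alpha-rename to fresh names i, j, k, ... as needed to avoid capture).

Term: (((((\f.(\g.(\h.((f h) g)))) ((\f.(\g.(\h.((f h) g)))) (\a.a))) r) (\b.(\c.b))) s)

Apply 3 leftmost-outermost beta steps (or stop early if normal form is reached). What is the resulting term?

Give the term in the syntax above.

Step 0: (((((\f.(\g.(\h.((f h) g)))) ((\f.(\g.(\h.((f h) g)))) (\a.a))) r) (\b.(\c.b))) s)
Step 1: ((((\g.(\h.((((\f.(\g.(\h.((f h) g)))) (\a.a)) h) g))) r) (\b.(\c.b))) s)
Step 2: (((\h.((((\f.(\g.(\h.((f h) g)))) (\a.a)) h) r)) (\b.(\c.b))) s)
Step 3: (((((\f.(\g.(\h.((f h) g)))) (\a.a)) (\b.(\c.b))) r) s)

Answer: (((((\f.(\g.(\h.((f h) g)))) (\a.a)) (\b.(\c.b))) r) s)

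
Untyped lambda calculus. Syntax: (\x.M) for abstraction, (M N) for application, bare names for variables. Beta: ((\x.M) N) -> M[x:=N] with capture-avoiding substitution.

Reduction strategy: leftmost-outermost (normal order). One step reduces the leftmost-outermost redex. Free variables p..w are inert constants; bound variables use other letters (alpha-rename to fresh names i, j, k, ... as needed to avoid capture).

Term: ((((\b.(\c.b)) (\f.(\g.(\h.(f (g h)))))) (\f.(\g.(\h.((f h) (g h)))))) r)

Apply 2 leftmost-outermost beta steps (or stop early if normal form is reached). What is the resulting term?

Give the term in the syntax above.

Answer: ((\f.(\g.(\h.(f (g h))))) r)

Derivation:
Step 0: ((((\b.(\c.b)) (\f.(\g.(\h.(f (g h)))))) (\f.(\g.(\h.((f h) (g h)))))) r)
Step 1: (((\c.(\f.(\g.(\h.(f (g h)))))) (\f.(\g.(\h.((f h) (g h)))))) r)
Step 2: ((\f.(\g.(\h.(f (g h))))) r)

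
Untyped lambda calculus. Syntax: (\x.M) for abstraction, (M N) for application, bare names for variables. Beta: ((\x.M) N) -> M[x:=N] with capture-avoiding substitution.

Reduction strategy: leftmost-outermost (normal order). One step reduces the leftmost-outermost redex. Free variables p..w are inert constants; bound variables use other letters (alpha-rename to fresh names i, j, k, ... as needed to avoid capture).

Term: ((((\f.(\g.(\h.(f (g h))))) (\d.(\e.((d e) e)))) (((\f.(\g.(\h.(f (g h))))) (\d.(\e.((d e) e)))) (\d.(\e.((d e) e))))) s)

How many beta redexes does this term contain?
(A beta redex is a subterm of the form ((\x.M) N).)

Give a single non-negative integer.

Term: ((((\f.(\g.(\h.(f (g h))))) (\d.(\e.((d e) e)))) (((\f.(\g.(\h.(f (g h))))) (\d.(\e.((d e) e)))) (\d.(\e.((d e) e))))) s)
  Redex: ((\f.(\g.(\h.(f (g h))))) (\d.(\e.((d e) e))))
  Redex: ((\f.(\g.(\h.(f (g h))))) (\d.(\e.((d e) e))))
Total redexes: 2

Answer: 2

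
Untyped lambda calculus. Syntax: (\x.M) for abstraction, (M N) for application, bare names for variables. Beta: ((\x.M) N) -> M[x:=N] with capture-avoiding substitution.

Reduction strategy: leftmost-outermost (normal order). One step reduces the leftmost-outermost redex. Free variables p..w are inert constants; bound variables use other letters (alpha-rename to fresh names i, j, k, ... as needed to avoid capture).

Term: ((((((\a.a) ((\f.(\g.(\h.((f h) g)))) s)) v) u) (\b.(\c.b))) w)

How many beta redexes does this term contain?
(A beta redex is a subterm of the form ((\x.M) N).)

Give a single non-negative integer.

Answer: 2

Derivation:
Term: ((((((\a.a) ((\f.(\g.(\h.((f h) g)))) s)) v) u) (\b.(\c.b))) w)
  Redex: ((\a.a) ((\f.(\g.(\h.((f h) g)))) s))
  Redex: ((\f.(\g.(\h.((f h) g)))) s)
Total redexes: 2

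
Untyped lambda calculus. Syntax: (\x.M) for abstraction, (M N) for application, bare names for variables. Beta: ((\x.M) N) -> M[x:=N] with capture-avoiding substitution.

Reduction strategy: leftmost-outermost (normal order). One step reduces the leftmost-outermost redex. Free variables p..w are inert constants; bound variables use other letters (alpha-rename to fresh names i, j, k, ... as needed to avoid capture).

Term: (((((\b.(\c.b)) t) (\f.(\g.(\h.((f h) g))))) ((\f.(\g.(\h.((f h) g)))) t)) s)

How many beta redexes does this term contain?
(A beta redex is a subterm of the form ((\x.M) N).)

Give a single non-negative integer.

Answer: 2

Derivation:
Term: (((((\b.(\c.b)) t) (\f.(\g.(\h.((f h) g))))) ((\f.(\g.(\h.((f h) g)))) t)) s)
  Redex: ((\b.(\c.b)) t)
  Redex: ((\f.(\g.(\h.((f h) g)))) t)
Total redexes: 2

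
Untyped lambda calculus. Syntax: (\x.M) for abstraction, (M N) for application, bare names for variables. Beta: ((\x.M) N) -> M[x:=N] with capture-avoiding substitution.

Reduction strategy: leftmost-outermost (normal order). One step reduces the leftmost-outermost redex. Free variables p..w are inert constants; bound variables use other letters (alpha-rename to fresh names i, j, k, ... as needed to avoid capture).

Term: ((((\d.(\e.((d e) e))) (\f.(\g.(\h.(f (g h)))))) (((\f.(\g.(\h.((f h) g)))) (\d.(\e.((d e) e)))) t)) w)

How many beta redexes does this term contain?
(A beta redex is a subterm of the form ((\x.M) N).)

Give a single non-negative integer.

Answer: 2

Derivation:
Term: ((((\d.(\e.((d e) e))) (\f.(\g.(\h.(f (g h)))))) (((\f.(\g.(\h.((f h) g)))) (\d.(\e.((d e) e)))) t)) w)
  Redex: ((\d.(\e.((d e) e))) (\f.(\g.(\h.(f (g h))))))
  Redex: ((\f.(\g.(\h.((f h) g)))) (\d.(\e.((d e) e))))
Total redexes: 2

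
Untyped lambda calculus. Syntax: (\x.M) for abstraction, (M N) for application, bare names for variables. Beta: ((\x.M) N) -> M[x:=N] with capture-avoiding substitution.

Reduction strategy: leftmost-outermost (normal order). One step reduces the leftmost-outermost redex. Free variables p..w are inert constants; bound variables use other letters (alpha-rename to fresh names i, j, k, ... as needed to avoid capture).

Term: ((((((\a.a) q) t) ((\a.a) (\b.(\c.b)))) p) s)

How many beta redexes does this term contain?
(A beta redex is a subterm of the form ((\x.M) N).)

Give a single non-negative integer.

Answer: 2

Derivation:
Term: ((((((\a.a) q) t) ((\a.a) (\b.(\c.b)))) p) s)
  Redex: ((\a.a) q)
  Redex: ((\a.a) (\b.(\c.b)))
Total redexes: 2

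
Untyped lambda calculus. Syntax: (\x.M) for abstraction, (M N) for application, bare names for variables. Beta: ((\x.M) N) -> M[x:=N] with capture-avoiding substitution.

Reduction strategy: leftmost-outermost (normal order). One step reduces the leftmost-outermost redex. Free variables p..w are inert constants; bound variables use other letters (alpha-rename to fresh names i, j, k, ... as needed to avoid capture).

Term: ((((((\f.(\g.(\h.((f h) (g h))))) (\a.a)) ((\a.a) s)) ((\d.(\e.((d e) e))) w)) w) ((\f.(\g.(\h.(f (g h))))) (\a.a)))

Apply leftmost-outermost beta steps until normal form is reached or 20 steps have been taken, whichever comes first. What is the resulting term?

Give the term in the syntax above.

Answer: ((((w (s (\e.((w e) e)))) (s (\e.((w e) e)))) w) (\g.(\h.(g h))))

Derivation:
Step 0: ((((((\f.(\g.(\h.((f h) (g h))))) (\a.a)) ((\a.a) s)) ((\d.(\e.((d e) e))) w)) w) ((\f.(\g.(\h.(f (g h))))) (\a.a)))
Step 1: (((((\g.(\h.(((\a.a) h) (g h)))) ((\a.a) s)) ((\d.(\e.((d e) e))) w)) w) ((\f.(\g.(\h.(f (g h))))) (\a.a)))
Step 2: ((((\h.(((\a.a) h) (((\a.a) s) h))) ((\d.(\e.((d e) e))) w)) w) ((\f.(\g.(\h.(f (g h))))) (\a.a)))
Step 3: (((((\a.a) ((\d.(\e.((d e) e))) w)) (((\a.a) s) ((\d.(\e.((d e) e))) w))) w) ((\f.(\g.(\h.(f (g h))))) (\a.a)))
Step 4: (((((\d.(\e.((d e) e))) w) (((\a.a) s) ((\d.(\e.((d e) e))) w))) w) ((\f.(\g.(\h.(f (g h))))) (\a.a)))
Step 5: ((((\e.((w e) e)) (((\a.a) s) ((\d.(\e.((d e) e))) w))) w) ((\f.(\g.(\h.(f (g h))))) (\a.a)))
Step 6: ((((w (((\a.a) s) ((\d.(\e.((d e) e))) w))) (((\a.a) s) ((\d.(\e.((d e) e))) w))) w) ((\f.(\g.(\h.(f (g h))))) (\a.a)))
Step 7: ((((w (s ((\d.(\e.((d e) e))) w))) (((\a.a) s) ((\d.(\e.((d e) e))) w))) w) ((\f.(\g.(\h.(f (g h))))) (\a.a)))
Step 8: ((((w (s (\e.((w e) e)))) (((\a.a) s) ((\d.(\e.((d e) e))) w))) w) ((\f.(\g.(\h.(f (g h))))) (\a.a)))
Step 9: ((((w (s (\e.((w e) e)))) (s ((\d.(\e.((d e) e))) w))) w) ((\f.(\g.(\h.(f (g h))))) (\a.a)))
Step 10: ((((w (s (\e.((w e) e)))) (s (\e.((w e) e)))) w) ((\f.(\g.(\h.(f (g h))))) (\a.a)))
Step 11: ((((w (s (\e.((w e) e)))) (s (\e.((w e) e)))) w) (\g.(\h.((\a.a) (g h)))))
Step 12: ((((w (s (\e.((w e) e)))) (s (\e.((w e) e)))) w) (\g.(\h.(g h))))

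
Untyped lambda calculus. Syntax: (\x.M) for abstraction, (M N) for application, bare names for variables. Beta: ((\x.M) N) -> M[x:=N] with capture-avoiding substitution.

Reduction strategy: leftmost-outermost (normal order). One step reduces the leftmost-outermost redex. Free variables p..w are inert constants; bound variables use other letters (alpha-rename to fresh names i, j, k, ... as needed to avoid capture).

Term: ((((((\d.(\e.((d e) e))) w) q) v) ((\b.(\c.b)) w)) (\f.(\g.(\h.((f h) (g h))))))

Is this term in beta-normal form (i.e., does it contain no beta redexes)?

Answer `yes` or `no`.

Answer: no

Derivation:
Term: ((((((\d.(\e.((d e) e))) w) q) v) ((\b.(\c.b)) w)) (\f.(\g.(\h.((f h) (g h))))))
Found 2 beta redex(es).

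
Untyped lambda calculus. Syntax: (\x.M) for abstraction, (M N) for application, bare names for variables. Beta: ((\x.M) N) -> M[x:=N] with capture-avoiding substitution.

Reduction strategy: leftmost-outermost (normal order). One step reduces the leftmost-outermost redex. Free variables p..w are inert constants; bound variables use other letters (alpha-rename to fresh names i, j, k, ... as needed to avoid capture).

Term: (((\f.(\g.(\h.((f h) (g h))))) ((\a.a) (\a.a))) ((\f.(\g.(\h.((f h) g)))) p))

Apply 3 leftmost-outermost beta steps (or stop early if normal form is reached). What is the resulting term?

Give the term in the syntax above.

Answer: (\h.(((\a.a) h) (((\f.(\g.(\h.((f h) g)))) p) h)))

Derivation:
Step 0: (((\f.(\g.(\h.((f h) (g h))))) ((\a.a) (\a.a))) ((\f.(\g.(\h.((f h) g)))) p))
Step 1: ((\g.(\h.((((\a.a) (\a.a)) h) (g h)))) ((\f.(\g.(\h.((f h) g)))) p))
Step 2: (\h.((((\a.a) (\a.a)) h) (((\f.(\g.(\h.((f h) g)))) p) h)))
Step 3: (\h.(((\a.a) h) (((\f.(\g.(\h.((f h) g)))) p) h)))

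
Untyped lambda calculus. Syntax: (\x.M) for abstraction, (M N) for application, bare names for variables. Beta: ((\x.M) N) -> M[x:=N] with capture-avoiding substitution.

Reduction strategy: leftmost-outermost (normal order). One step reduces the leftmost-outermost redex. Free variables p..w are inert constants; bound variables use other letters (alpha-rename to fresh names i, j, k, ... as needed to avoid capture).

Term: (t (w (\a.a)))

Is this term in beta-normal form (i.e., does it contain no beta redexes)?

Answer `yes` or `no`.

Term: (t (w (\a.a)))
No beta redexes found.

Answer: yes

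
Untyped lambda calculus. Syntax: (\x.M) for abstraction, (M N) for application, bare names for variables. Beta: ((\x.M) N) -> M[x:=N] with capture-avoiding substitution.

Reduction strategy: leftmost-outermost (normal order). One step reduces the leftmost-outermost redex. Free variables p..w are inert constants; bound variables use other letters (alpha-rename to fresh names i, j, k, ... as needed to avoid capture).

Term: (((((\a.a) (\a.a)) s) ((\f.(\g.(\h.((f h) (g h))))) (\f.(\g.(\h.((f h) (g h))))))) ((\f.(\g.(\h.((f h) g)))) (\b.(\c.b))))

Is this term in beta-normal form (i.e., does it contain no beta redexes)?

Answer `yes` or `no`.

Answer: no

Derivation:
Term: (((((\a.a) (\a.a)) s) ((\f.(\g.(\h.((f h) (g h))))) (\f.(\g.(\h.((f h) (g h))))))) ((\f.(\g.(\h.((f h) g)))) (\b.(\c.b))))
Found 3 beta redex(es).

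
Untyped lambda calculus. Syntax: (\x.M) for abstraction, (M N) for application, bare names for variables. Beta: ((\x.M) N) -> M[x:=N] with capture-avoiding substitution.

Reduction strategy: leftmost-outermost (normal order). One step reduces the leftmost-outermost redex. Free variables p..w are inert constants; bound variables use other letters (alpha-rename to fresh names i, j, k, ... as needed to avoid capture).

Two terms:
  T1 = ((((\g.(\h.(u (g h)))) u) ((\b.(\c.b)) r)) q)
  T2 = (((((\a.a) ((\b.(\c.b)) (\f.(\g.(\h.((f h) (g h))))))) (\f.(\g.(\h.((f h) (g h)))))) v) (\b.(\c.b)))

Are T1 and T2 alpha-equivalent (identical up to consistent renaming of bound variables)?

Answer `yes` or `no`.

Answer: no

Derivation:
Term 1: ((((\g.(\h.(u (g h)))) u) ((\b.(\c.b)) r)) q)
Term 2: (((((\a.a) ((\b.(\c.b)) (\f.(\g.(\h.((f h) (g h))))))) (\f.(\g.(\h.((f h) (g h)))))) v) (\b.(\c.b)))
Alpha-equivalence: compare structure up to binder renaming.
Result: False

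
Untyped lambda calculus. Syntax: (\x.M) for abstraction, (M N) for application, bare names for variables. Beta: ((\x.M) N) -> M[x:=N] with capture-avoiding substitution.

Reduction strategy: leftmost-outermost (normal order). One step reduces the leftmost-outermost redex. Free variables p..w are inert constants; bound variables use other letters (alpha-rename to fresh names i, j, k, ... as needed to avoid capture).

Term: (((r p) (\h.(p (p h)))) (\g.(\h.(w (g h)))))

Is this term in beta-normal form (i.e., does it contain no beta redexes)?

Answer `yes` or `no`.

Term: (((r p) (\h.(p (p h)))) (\g.(\h.(w (g h)))))
No beta redexes found.

Answer: yes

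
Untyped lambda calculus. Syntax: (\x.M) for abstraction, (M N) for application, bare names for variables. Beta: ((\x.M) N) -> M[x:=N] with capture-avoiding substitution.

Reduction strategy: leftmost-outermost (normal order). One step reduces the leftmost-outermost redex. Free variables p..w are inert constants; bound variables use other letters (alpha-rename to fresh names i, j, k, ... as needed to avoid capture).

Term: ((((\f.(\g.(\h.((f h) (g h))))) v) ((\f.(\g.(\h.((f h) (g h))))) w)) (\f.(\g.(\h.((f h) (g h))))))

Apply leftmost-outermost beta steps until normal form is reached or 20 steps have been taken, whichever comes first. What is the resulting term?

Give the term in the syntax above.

Step 0: ((((\f.(\g.(\h.((f h) (g h))))) v) ((\f.(\g.(\h.((f h) (g h))))) w)) (\f.(\g.(\h.((f h) (g h))))))
Step 1: (((\g.(\h.((v h) (g h)))) ((\f.(\g.(\h.((f h) (g h))))) w)) (\f.(\g.(\h.((f h) (g h))))))
Step 2: ((\h.((v h) (((\f.(\g.(\h.((f h) (g h))))) w) h))) (\f.(\g.(\h.((f h) (g h))))))
Step 3: ((v (\f.(\g.(\h.((f h) (g h)))))) (((\f.(\g.(\h.((f h) (g h))))) w) (\f.(\g.(\h.((f h) (g h)))))))
Step 4: ((v (\f.(\g.(\h.((f h) (g h)))))) ((\g.(\h.((w h) (g h)))) (\f.(\g.(\h.((f h) (g h)))))))
Step 5: ((v (\f.(\g.(\h.((f h) (g h)))))) (\h.((w h) ((\f.(\g.(\h.((f h) (g h))))) h))))
Step 6: ((v (\f.(\g.(\h.((f h) (g h)))))) (\h.((w h) (\g.(\i.((h i) (g i)))))))

Answer: ((v (\f.(\g.(\h.((f h) (g h)))))) (\h.((w h) (\g.(\i.((h i) (g i)))))))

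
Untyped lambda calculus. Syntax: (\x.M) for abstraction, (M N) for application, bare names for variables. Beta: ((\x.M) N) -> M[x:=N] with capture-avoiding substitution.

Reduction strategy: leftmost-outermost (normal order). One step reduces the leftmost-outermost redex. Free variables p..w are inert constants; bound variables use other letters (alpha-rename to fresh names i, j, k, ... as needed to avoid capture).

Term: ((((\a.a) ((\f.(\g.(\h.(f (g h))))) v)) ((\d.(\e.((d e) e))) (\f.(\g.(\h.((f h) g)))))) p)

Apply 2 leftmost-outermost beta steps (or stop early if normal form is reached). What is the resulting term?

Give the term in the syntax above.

Answer: (((\g.(\h.(v (g h)))) ((\d.(\e.((d e) e))) (\f.(\g.(\h.((f h) g)))))) p)

Derivation:
Step 0: ((((\a.a) ((\f.(\g.(\h.(f (g h))))) v)) ((\d.(\e.((d e) e))) (\f.(\g.(\h.((f h) g)))))) p)
Step 1: ((((\f.(\g.(\h.(f (g h))))) v) ((\d.(\e.((d e) e))) (\f.(\g.(\h.((f h) g)))))) p)
Step 2: (((\g.(\h.(v (g h)))) ((\d.(\e.((d e) e))) (\f.(\g.(\h.((f h) g)))))) p)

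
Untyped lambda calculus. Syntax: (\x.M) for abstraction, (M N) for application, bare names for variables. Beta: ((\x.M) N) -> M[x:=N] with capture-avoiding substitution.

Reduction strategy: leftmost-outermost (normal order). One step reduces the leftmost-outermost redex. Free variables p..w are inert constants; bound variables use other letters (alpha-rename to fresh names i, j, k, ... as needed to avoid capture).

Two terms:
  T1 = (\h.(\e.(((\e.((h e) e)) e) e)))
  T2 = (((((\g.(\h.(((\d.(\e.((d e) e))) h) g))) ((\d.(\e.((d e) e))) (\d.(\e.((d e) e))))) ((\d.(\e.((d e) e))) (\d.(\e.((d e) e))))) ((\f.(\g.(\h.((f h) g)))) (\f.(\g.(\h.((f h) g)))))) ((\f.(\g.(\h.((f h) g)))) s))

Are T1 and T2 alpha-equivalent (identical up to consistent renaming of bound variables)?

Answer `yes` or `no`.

Term 1: (\h.(\e.(((\e.((h e) e)) e) e)))
Term 2: (((((\g.(\h.(((\d.(\e.((d e) e))) h) g))) ((\d.(\e.((d e) e))) (\d.(\e.((d e) e))))) ((\d.(\e.((d e) e))) (\d.(\e.((d e) e))))) ((\f.(\g.(\h.((f h) g)))) (\f.(\g.(\h.((f h) g)))))) ((\f.(\g.(\h.((f h) g)))) s))
Alpha-equivalence: compare structure up to binder renaming.
Result: False

Answer: no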